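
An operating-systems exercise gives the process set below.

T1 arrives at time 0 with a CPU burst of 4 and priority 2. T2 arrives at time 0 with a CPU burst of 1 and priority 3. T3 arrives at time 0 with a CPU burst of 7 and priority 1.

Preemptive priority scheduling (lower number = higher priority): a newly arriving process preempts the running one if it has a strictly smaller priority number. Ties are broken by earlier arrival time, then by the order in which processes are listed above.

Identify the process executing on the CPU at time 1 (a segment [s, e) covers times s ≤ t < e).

T3

Timeline: | T3 0-7 | T1 7-11 | T2 11-12 |
Completion: T1=11  T2=12  T3=7
Turnaround (C−A): T1=11  T2=12  T3=7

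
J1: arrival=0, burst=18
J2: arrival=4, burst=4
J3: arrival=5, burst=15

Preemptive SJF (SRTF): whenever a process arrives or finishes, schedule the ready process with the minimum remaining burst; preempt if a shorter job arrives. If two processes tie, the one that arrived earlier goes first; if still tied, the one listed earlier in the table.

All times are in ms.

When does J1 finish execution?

Timeline: | J1 0-4 | J2 4-8 | J1 8-22 | J3 22-37 |
Completion: J1=22  J2=8  J3=37
Turnaround (C−A): J1=22  J2=4  J3=32

22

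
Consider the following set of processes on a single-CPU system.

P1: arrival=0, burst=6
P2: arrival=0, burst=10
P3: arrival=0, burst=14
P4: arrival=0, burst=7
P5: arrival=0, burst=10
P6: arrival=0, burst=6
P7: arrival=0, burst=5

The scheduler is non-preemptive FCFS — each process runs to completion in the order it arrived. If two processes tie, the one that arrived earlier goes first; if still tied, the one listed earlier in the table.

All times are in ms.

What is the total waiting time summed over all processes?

Gantt: | P1 0-6 | P2 6-16 | P3 16-30 | P4 30-37 | P5 37-47 | P6 47-53 | P7 53-58 |
Completion: P1=6  P2=16  P3=30  P4=37  P5=47  P6=53  P7=58
Turnaround (C−A): P1=6  P2=16  P3=30  P4=37  P5=47  P6=53  P7=58
Waiting = turnaround − burst: P1=0, P2=6, P3=16, P4=30, P5=37, P6=47, P7=53
Total waiting = 0 + 6 + 16 + 30 + 37 + 47 + 53 = 189

189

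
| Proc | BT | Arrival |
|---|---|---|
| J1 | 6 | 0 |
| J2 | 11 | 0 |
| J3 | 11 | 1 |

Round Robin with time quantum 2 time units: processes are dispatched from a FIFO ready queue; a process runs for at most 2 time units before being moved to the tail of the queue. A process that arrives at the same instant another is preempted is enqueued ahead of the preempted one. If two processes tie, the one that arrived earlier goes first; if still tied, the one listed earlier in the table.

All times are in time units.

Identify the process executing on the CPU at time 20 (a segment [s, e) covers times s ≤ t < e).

Timeline: | J1 0-2 | J2 2-4 | J3 4-6 | J1 6-8 | J2 8-10 | J3 10-12 | J1 12-14 | J2 14-16 | J3 16-18 | J2 18-20 | J3 20-22 | J2 22-24 | J3 24-26 | J2 26-27 | J3 27-28 |
Completion: J1=14  J2=27  J3=28

J3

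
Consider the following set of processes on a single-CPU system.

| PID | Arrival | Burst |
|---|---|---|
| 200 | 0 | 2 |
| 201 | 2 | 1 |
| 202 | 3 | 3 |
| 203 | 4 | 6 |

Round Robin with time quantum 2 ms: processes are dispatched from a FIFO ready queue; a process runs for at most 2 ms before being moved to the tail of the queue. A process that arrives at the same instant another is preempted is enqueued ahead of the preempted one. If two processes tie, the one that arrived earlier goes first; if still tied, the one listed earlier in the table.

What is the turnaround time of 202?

Gantt: | 200 0-2 | 201 2-3 | 202 3-5 | 203 5-7 | 202 7-8 | 203 8-12 |
Completion: 200=2  201=3  202=8  203=12
Turnaround (C−A): 200=2  201=1  202=5  203=8
Turnaround(202) = completion − arrival = 8 − 3 = 5

5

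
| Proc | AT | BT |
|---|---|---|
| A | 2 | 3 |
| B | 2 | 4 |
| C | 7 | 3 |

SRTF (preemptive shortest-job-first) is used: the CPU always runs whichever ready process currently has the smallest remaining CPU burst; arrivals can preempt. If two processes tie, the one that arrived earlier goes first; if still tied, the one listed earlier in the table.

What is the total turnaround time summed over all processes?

Schedule: | idle 0-2 | A 2-5 | B 5-9 | C 9-12 |
Completion: A=5  B=9  C=12
Turnaround = completion − arrival: A=3, B=7, C=5
Total turnaround = 3 + 7 + 5 = 15

15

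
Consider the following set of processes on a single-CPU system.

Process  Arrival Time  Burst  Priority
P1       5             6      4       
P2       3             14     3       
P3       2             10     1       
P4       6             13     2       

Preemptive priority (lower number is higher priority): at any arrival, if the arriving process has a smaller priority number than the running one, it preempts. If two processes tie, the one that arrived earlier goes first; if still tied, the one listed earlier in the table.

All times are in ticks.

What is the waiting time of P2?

Gantt: | idle 0-2 | P3 2-12 | P4 12-25 | P2 25-39 | P1 39-45 |
Completion: P1=45  P2=39  P3=12  P4=25
Waiting(P2) = turnaround − burst = 36 − 14 = 22

22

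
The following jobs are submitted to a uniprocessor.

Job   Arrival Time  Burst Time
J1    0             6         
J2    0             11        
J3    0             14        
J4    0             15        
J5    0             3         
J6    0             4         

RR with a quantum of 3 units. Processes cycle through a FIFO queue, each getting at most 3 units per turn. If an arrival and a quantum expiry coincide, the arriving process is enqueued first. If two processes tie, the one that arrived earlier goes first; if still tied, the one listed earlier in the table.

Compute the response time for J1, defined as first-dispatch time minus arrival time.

Timeline: | J1 0-3 | J2 3-6 | J3 6-9 | J4 9-12 | J5 12-15 | J6 15-18 | J1 18-21 | J2 21-24 | J3 24-27 | J4 27-30 | J6 30-31 | J2 31-34 | J3 34-37 | J4 37-40 | J2 40-42 | J3 42-45 | J4 45-48 | J3 48-50 | J4 50-53 |
Completion: J1=21  J2=42  J3=50  J4=53  J5=15  J6=31
Turnaround (C−A): J1=21  J2=42  J3=50  J4=53  J5=15  J6=31
Response(J1) = first start − arrival = 0 − 0 = 0

0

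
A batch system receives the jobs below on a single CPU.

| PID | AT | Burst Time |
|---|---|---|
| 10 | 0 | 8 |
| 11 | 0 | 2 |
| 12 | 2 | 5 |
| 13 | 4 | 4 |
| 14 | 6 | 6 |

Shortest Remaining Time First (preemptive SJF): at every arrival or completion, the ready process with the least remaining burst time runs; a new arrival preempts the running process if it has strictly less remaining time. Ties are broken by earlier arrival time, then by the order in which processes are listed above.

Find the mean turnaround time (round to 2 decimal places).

Timeline: | 11 0-2 | 12 2-7 | 13 7-11 | 14 11-17 | 10 17-25 |
Completion: 10=25  11=2  12=7  13=11  14=17
Turnaround (C−A): 10=25  11=2  12=5  13=7  14=11
Turnaround times: 10=25, 11=2, 12=5, 13=7, 14=11
Average turnaround = (25+2+5+7+11) / 5 = 50/5 = 10.00

10.00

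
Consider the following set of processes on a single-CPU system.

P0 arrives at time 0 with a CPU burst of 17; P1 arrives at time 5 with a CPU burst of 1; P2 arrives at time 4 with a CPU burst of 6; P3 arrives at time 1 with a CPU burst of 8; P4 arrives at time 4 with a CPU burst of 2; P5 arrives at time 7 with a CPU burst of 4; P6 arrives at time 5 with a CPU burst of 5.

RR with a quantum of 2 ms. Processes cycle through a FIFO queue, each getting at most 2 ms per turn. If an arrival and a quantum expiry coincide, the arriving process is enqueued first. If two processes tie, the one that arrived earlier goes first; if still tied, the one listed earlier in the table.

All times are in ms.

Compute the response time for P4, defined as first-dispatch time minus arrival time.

Gantt: | P0 0-2 | P3 2-4 | P0 4-6 | P2 6-8 | P4 8-10 | P3 10-12 | P1 12-13 | P6 13-15 | P0 15-17 | P5 17-19 | P2 19-21 | P3 21-23 | P6 23-25 | P0 25-27 | P5 27-29 | P2 29-31 | P3 31-33 | P6 33-34 | P0 34-43 |
Completion: P0=43  P1=13  P2=31  P3=33  P4=10  P5=29  P6=34
Response(P4) = first start − arrival = 8 − 4 = 4

4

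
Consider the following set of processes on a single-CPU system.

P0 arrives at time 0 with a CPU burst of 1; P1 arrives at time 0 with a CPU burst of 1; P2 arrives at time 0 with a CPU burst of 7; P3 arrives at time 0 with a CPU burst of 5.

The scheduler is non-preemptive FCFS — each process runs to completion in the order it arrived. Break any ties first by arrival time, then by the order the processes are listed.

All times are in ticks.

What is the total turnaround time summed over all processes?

Timeline: | P0 0-1 | P1 1-2 | P2 2-9 | P3 9-14 |
Completion: P0=1  P1=2  P2=9  P3=14
Turnaround (C−A): P0=1  P1=2  P2=9  P3=14
Turnaround = completion − arrival: P0=1, P1=2, P2=9, P3=14
Total turnaround = 1 + 2 + 9 + 14 = 26

26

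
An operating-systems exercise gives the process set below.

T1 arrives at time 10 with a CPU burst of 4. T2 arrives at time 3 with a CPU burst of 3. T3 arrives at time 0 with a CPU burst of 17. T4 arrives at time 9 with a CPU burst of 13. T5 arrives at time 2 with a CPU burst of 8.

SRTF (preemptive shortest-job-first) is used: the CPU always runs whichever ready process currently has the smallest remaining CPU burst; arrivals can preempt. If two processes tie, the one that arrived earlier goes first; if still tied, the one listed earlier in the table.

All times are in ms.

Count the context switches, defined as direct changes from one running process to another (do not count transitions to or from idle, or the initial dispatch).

Schedule: | T3 0-2 | T5 2-3 | T2 3-6 | T5 6-13 | T1 13-17 | T4 17-30 | T3 30-45 |
Completion: T1=17  T2=6  T3=45  T4=30  T5=13
Turnaround (C−A): T1=7  T2=3  T3=45  T4=21  T5=11

6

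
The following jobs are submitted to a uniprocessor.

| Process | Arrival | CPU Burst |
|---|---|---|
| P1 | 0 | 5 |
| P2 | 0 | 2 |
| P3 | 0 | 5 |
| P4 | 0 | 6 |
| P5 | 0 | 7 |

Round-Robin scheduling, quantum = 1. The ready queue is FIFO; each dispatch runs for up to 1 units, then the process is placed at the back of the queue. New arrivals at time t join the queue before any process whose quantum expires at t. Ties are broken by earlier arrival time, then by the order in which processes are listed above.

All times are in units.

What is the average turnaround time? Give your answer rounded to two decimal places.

18.80

Timeline: | P1 0-1 | P2 1-2 | P3 2-3 | P4 3-4 | P5 4-5 | P1 5-6 | P2 6-7 | P3 7-8 | P4 8-9 | P5 9-10 | P1 10-11 | P3 11-12 | P4 12-13 | P5 13-14 | P1 14-15 | P3 15-16 | P4 16-17 | P5 17-18 | P1 18-19 | P3 19-20 | P4 20-21 | P5 21-22 | P4 22-23 | P5 23-25 |
Completion: P1=19  P2=7  P3=20  P4=23  P5=25
Turnaround (C−A): P1=19  P2=7  P3=20  P4=23  P5=25
Turnaround times: P1=19, P2=7, P3=20, P4=23, P5=25
Average turnaround = (19+7+20+23+25) / 5 = 94/5 = 18.80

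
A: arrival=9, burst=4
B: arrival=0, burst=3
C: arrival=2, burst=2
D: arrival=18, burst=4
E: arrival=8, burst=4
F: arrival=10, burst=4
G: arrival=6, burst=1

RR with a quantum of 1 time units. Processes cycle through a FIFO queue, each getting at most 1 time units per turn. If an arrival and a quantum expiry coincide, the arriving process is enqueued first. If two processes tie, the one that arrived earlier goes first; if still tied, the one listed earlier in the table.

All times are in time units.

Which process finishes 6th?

Timeline: | B 0-2 | C 2-3 | B 3-4 | C 4-5 | idle 5-6 | G 6-7 | idle 7-8 | E 8-9 | A 9-10 | E 10-11 | F 11-12 | A 12-13 | E 13-14 | F 14-15 | A 15-16 | E 16-17 | F 17-18 | A 18-19 | D 19-20 | F 20-21 | D 21-24 |
Completion: A=19  B=4  C=5  D=24  E=17  F=21  G=7
Finish order: B → C → G → E → A → F → D

F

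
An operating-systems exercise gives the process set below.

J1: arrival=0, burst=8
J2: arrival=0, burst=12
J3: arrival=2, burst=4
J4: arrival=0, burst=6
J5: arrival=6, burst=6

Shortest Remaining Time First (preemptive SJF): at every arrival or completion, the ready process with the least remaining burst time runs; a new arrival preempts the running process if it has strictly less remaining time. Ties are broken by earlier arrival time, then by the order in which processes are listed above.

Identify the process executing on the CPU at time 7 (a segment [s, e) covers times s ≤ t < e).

J3

Gantt: | J4 0-6 | J3 6-10 | J5 10-16 | J1 16-24 | J2 24-36 |
Completion: J1=24  J2=36  J3=10  J4=6  J5=16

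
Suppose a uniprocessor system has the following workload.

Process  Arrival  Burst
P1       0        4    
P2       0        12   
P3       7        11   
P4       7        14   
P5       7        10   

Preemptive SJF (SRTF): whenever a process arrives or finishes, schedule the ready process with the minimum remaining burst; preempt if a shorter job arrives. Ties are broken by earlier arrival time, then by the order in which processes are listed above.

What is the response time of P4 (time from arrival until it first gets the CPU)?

30

Gantt: | P1 0-4 | P2 4-16 | P5 16-26 | P3 26-37 | P4 37-51 |
Completion: P1=4  P2=16  P3=37  P4=51  P5=26
Turnaround (C−A): P1=4  P2=16  P3=30  P4=44  P5=19
Response(P4) = first start − arrival = 37 − 7 = 30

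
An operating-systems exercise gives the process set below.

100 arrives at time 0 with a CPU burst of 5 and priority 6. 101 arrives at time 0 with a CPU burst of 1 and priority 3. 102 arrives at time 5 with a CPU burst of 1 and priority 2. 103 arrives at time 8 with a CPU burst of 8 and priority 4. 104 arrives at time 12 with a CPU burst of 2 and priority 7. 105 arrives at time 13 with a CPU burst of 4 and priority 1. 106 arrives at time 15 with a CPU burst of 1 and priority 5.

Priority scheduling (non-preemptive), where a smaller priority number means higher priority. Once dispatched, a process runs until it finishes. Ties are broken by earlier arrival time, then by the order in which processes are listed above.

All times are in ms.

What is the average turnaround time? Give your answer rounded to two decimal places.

5.86

Schedule: | 101 0-1 | 100 1-6 | 102 6-7 | idle 7-8 | 103 8-16 | 105 16-20 | 106 20-21 | 104 21-23 |
Completion: 100=6  101=1  102=7  103=16  104=23  105=20  106=21
Turnaround times: 100=6, 101=1, 102=2, 103=8, 104=11, 105=7, 106=6
Average turnaround = (6+1+2+8+11+7+6) / 7 = 41/7 = 5.86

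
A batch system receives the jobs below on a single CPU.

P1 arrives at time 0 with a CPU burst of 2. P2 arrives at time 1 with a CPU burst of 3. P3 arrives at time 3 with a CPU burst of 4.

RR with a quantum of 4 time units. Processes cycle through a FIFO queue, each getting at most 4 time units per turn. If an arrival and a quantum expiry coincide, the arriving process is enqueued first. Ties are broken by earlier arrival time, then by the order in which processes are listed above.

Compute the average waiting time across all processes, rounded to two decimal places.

Timeline: | P1 0-2 | P2 2-5 | P3 5-9 |
Completion: P1=2  P2=5  P3=9
Waiting times: P1=0, P2=1, P3=2
Average waiting = (0+1+2) / 3 = 3/3 = 1.00

1.00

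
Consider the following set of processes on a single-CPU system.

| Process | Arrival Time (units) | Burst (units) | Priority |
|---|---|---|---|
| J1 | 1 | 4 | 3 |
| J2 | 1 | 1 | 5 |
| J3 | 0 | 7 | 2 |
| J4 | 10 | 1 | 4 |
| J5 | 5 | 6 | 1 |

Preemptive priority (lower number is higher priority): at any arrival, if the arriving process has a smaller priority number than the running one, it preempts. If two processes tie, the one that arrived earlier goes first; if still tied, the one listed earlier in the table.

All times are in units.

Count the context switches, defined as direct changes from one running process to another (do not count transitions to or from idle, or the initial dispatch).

5

Gantt: | J3 0-5 | J5 5-11 | J3 11-13 | J1 13-17 | J4 17-18 | J2 18-19 |
Completion: J1=17  J2=19  J3=13  J4=18  J5=11
Turnaround (C−A): J1=16  J2=18  J3=13  J4=8  J5=6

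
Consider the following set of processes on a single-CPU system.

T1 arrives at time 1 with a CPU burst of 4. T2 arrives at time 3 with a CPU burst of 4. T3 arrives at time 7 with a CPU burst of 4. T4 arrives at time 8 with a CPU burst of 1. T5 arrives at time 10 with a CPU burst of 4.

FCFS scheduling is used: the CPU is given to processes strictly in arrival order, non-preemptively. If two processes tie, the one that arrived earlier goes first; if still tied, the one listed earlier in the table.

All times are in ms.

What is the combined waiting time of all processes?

13

Schedule: | idle 0-1 | T1 1-5 | T2 5-9 | T3 9-13 | T4 13-14 | T5 14-18 |
Completion: T1=5  T2=9  T3=13  T4=14  T5=18
Turnaround (C−A): T1=4  T2=6  T3=6  T4=6  T5=8
Waiting = turnaround − burst: T1=0, T2=2, T3=2, T4=5, T5=4
Total waiting = 0 + 2 + 2 + 5 + 4 = 13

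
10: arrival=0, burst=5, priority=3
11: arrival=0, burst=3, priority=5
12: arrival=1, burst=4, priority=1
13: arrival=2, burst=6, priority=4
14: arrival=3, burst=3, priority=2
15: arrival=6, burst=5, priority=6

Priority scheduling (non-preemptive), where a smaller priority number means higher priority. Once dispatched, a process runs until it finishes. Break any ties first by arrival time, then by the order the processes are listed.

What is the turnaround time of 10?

5

Timeline: | 10 0-5 | 12 5-9 | 14 9-12 | 13 12-18 | 11 18-21 | 15 21-26 |
Completion: 10=5  11=21  12=9  13=18  14=12  15=26
Turnaround (C−A): 10=5  11=21  12=8  13=16  14=9  15=20
Turnaround(10) = completion − arrival = 5 − 0 = 5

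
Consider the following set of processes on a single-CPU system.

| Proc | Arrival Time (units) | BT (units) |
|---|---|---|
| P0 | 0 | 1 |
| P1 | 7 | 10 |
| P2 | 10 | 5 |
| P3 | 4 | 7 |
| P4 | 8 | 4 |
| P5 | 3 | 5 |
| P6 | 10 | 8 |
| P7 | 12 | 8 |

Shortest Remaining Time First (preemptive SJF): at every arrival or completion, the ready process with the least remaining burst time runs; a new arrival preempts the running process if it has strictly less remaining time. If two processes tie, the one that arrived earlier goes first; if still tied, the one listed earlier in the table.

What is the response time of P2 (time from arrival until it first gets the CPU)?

Gantt: | P0 0-1 | idle 1-3 | P5 3-8 | P4 8-12 | P2 12-17 | P3 17-24 | P6 24-32 | P7 32-40 | P1 40-50 |
Completion: P0=1  P1=50  P2=17  P3=24  P4=12  P5=8  P6=32  P7=40
Turnaround (C−A): P0=1  P1=43  P2=7  P3=20  P4=4  P5=5  P6=22  P7=28
Response(P2) = first start − arrival = 12 − 10 = 2

2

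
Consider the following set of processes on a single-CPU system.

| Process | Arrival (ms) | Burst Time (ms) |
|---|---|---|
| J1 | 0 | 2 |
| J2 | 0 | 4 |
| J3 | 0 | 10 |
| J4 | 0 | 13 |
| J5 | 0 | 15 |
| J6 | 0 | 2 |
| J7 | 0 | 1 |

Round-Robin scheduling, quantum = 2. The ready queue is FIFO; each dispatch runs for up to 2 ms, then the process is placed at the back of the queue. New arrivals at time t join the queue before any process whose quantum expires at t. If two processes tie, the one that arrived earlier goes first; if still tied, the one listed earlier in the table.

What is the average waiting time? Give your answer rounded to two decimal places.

17.29

Gantt: | J1 0-2 | J2 2-4 | J3 4-6 | J4 6-8 | J5 8-10 | J6 10-12 | J7 12-13 | J2 13-15 | J3 15-17 | J4 17-19 | J5 19-21 | J3 21-23 | J4 23-25 | J5 25-27 | J3 27-29 | J4 29-31 | J5 31-33 | J3 33-35 | J4 35-37 | J5 37-39 | J4 39-41 | J5 41-43 | J4 43-44 | J5 44-47 |
Completion: J1=2  J2=15  J3=35  J4=44  J5=47  J6=12  J7=13
Waiting times: J1=0, J2=11, J3=25, J4=31, J5=32, J6=10, J7=12
Average waiting = (0+11+25+31+32+10+12) / 7 = 121/7 = 17.29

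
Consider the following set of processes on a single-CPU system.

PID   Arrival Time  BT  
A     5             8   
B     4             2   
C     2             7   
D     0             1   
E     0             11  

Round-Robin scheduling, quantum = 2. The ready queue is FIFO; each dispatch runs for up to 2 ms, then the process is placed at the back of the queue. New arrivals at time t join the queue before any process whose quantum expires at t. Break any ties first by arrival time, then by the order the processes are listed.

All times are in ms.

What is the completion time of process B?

9

Gantt: | D 0-1 | E 1-3 | C 3-5 | E 5-7 | B 7-9 | A 9-11 | C 11-13 | E 13-15 | A 15-17 | C 17-19 | E 19-21 | A 21-23 | C 23-24 | E 24-26 | A 26-28 | E 28-29 |
Completion: A=28  B=9  C=24  D=1  E=29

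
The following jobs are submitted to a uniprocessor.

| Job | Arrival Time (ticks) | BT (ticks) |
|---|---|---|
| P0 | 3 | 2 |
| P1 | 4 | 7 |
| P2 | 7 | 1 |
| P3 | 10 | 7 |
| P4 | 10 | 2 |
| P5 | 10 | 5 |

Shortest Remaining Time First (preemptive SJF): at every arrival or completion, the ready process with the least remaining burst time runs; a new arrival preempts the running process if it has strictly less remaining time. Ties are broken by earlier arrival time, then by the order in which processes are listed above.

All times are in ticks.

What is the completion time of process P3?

Schedule: | idle 0-3 | P0 3-5 | P1 5-7 | P2 7-8 | P1 8-10 | P4 10-12 | P1 12-15 | P5 15-20 | P3 20-27 |
Completion: P0=5  P1=15  P2=8  P3=27  P4=12  P5=20

27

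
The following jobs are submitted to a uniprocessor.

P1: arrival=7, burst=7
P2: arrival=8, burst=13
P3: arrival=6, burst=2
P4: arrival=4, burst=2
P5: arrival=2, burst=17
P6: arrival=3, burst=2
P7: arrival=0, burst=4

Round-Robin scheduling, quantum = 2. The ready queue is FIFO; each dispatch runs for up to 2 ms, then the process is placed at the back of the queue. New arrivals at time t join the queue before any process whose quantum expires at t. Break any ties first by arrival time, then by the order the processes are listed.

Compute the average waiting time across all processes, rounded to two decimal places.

12.43

Timeline: | P7 0-2 | P5 2-4 | P7 4-6 | P6 6-8 | P4 8-10 | P5 10-12 | P3 12-14 | P1 14-16 | P2 16-18 | P5 18-20 | P1 20-22 | P2 22-24 | P5 24-26 | P1 26-28 | P2 28-30 | P5 30-32 | P1 32-33 | P2 33-35 | P5 35-37 | P2 37-39 | P5 39-41 | P2 41-43 | P5 43-45 | P2 45-46 | P5 46-47 |
Completion: P1=33  P2=46  P3=14  P4=10  P5=47  P6=8  P7=6
Turnaround (C−A): P1=26  P2=38  P3=8  P4=6  P5=45  P6=5  P7=6
Waiting times: P1=19, P2=25, P3=6, P4=4, P5=28, P6=3, P7=2
Average waiting = (19+25+6+4+28+3+2) / 7 = 87/7 = 12.43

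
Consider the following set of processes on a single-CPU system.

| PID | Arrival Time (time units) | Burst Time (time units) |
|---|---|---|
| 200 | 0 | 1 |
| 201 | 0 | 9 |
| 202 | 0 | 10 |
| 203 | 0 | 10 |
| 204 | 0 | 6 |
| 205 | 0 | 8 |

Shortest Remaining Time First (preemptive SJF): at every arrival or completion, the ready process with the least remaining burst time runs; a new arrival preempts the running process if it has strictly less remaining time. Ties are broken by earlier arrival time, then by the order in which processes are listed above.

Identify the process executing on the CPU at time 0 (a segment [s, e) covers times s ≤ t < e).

200

Gantt: | 200 0-1 | 204 1-7 | 205 7-15 | 201 15-24 | 202 24-34 | 203 34-44 |
Completion: 200=1  201=24  202=34  203=44  204=7  205=15
Turnaround (C−A): 200=1  201=24  202=34  203=44  204=7  205=15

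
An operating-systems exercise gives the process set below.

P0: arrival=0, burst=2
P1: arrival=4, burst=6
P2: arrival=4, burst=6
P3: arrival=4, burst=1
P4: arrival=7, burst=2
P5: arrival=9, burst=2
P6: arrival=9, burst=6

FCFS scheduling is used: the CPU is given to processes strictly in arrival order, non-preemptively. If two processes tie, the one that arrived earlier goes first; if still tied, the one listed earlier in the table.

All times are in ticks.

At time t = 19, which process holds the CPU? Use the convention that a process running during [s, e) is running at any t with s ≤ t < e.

Timeline: | P0 0-2 | idle 2-4 | P1 4-10 | P2 10-16 | P3 16-17 | P4 17-19 | P5 19-21 | P6 21-27 |
Completion: P0=2  P1=10  P2=16  P3=17  P4=19  P5=21  P6=27

P5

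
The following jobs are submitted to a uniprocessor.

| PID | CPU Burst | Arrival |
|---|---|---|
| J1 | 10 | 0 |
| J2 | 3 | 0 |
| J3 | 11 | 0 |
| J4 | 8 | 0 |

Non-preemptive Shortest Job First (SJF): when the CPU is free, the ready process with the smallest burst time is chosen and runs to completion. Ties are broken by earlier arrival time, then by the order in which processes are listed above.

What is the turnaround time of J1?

Timeline: | J2 0-3 | J4 3-11 | J1 11-21 | J3 21-32 |
Completion: J1=21  J2=3  J3=32  J4=11
Turnaround (C−A): J1=21  J2=3  J3=32  J4=11
Turnaround(J1) = completion − arrival = 21 − 0 = 21

21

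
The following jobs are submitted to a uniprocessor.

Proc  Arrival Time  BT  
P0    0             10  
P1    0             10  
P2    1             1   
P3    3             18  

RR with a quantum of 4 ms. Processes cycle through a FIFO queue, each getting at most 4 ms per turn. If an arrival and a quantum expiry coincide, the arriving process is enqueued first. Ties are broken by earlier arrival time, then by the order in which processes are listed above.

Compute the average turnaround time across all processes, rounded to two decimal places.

25.00

Schedule: | P0 0-4 | P1 4-8 | P2 8-9 | P3 9-13 | P0 13-17 | P1 17-21 | P3 21-25 | P0 25-27 | P1 27-29 | P3 29-39 |
Completion: P0=27  P1=29  P2=9  P3=39
Turnaround times: P0=27, P1=29, P2=8, P3=36
Average turnaround = (27+29+8+36) / 4 = 100/4 = 25.00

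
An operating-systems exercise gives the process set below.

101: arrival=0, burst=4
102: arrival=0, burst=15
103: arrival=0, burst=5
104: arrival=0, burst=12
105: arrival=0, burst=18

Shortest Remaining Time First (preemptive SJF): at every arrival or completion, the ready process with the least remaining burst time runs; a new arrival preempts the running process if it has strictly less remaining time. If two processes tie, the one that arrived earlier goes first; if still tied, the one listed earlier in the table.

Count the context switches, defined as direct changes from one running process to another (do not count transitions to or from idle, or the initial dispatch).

4

Timeline: | 101 0-4 | 103 4-9 | 104 9-21 | 102 21-36 | 105 36-54 |
Completion: 101=4  102=36  103=9  104=21  105=54
Turnaround (C−A): 101=4  102=36  103=9  104=21  105=54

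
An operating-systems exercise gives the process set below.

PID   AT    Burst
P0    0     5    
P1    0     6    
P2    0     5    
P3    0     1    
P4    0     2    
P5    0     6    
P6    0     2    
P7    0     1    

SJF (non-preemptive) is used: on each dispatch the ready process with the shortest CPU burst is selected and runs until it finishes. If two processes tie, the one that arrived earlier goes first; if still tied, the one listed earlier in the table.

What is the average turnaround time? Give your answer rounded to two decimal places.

Schedule: | P3 0-1 | P7 1-2 | P4 2-4 | P6 4-6 | P0 6-11 | P2 11-16 | P1 16-22 | P5 22-28 |
Completion: P0=11  P1=22  P2=16  P3=1  P4=4  P5=28  P6=6  P7=2
Turnaround times: P0=11, P1=22, P2=16, P3=1, P4=4, P5=28, P6=6, P7=2
Average turnaround = (11+22+16+1+4+28+6+2) / 8 = 90/8 = 11.25

11.25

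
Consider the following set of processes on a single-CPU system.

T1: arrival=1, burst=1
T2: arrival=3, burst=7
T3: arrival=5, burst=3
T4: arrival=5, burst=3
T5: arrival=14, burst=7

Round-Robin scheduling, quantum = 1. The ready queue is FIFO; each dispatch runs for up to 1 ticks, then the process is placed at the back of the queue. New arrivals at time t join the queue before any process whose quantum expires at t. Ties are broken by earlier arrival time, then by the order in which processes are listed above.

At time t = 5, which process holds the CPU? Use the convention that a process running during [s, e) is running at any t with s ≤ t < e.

Gantt: | idle 0-1 | T1 1-2 | idle 2-3 | T2 3-5 | T3 5-6 | T4 6-7 | T2 7-8 | T3 8-9 | T4 9-10 | T2 10-11 | T3 11-12 | T4 12-13 | T2 13-14 | T5 14-15 | T2 15-16 | T5 16-17 | T2 17-18 | T5 18-23 |
Completion: T1=2  T2=18  T3=12  T4=13  T5=23
Turnaround (C−A): T1=1  T2=15  T3=7  T4=8  T5=9

T3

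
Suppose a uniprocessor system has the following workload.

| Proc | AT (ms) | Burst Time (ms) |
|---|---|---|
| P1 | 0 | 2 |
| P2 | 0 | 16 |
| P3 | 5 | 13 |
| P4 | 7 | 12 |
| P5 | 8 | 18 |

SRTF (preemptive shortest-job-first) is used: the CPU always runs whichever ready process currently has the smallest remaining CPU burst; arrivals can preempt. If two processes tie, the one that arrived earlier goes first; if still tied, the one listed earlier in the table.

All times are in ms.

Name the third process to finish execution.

Gantt: | P1 0-2 | P2 2-18 | P4 18-30 | P3 30-43 | P5 43-61 |
Completion: P1=2  P2=18  P3=43  P4=30  P5=61
Finish order: P1 → P2 → P4 → P3 → P5

P4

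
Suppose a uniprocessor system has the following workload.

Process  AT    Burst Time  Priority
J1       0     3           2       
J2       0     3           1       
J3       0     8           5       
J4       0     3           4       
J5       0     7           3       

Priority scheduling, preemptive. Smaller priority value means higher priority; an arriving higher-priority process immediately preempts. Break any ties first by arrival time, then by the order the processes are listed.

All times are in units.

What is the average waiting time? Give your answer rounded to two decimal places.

Gantt: | J2 0-3 | J1 3-6 | J5 6-13 | J4 13-16 | J3 16-24 |
Completion: J1=6  J2=3  J3=24  J4=16  J5=13
Turnaround (C−A): J1=6  J2=3  J3=24  J4=16  J5=13
Waiting times: J1=3, J2=0, J3=16, J4=13, J5=6
Average waiting = (3+0+16+13+6) / 5 = 38/5 = 7.60

7.60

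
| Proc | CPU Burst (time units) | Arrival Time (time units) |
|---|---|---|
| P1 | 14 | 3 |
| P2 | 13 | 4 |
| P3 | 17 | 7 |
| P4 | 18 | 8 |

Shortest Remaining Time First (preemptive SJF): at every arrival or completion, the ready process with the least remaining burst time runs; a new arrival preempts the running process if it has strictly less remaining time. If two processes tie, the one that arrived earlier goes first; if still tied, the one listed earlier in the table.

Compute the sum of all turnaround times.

137

Schedule: | idle 0-3 | P1 3-17 | P2 17-30 | P3 30-47 | P4 47-65 |
Completion: P1=17  P2=30  P3=47  P4=65
Turnaround (C−A): P1=14  P2=26  P3=40  P4=57
Turnaround = completion − arrival: P1=14, P2=26, P3=40, P4=57
Total turnaround = 14 + 26 + 40 + 57 = 137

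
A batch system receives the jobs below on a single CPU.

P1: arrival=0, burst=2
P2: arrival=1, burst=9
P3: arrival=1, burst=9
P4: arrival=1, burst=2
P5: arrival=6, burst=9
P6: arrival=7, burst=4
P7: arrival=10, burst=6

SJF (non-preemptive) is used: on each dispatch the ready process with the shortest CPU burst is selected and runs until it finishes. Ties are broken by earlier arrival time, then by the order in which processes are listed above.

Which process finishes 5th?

Gantt: | P1 0-2 | P4 2-4 | P2 4-13 | P6 13-17 | P7 17-23 | P3 23-32 | P5 32-41 |
Completion: P1=2  P2=13  P3=32  P4=4  P5=41  P6=17  P7=23
Finish order: P1 → P4 → P2 → P6 → P7 → P3 → P5

P7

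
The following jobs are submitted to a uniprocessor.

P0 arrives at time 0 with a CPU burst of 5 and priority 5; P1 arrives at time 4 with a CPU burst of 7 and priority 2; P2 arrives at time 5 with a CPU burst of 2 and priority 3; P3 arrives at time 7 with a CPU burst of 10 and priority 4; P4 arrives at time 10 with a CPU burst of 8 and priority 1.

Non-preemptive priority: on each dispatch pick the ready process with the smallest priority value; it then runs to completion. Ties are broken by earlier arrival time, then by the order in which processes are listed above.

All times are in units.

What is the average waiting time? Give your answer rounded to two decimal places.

Timeline: | P0 0-5 | P1 5-12 | P4 12-20 | P2 20-22 | P3 22-32 |
Completion: P0=5  P1=12  P2=22  P3=32  P4=20
Turnaround (C−A): P0=5  P1=8  P2=17  P3=25  P4=10
Waiting times: P0=0, P1=1, P2=15, P3=15, P4=2
Average waiting = (0+1+15+15+2) / 5 = 33/5 = 6.60

6.60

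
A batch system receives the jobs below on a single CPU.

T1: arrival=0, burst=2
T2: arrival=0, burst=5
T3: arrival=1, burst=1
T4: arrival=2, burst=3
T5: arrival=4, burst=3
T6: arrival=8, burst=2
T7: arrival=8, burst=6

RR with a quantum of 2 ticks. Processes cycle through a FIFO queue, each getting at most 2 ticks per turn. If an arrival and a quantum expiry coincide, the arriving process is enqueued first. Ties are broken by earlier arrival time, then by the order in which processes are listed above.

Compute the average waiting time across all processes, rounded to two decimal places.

Gantt: | T1 0-2 | T2 2-4 | T3 4-5 | T4 5-7 | T5 7-9 | T2 9-11 | T4 11-12 | T6 12-14 | T7 14-16 | T5 16-17 | T2 17-18 | T7 18-22 |
Completion: T1=2  T2=18  T3=5  T4=12  T5=17  T6=14  T7=22
Turnaround (C−A): T1=2  T2=18  T3=4  T4=10  T5=13  T6=6  T7=14
Waiting times: T1=0, T2=13, T3=3, T4=7, T5=10, T6=4, T7=8
Average waiting = (0+13+3+7+10+4+8) / 7 = 45/7 = 6.43

6.43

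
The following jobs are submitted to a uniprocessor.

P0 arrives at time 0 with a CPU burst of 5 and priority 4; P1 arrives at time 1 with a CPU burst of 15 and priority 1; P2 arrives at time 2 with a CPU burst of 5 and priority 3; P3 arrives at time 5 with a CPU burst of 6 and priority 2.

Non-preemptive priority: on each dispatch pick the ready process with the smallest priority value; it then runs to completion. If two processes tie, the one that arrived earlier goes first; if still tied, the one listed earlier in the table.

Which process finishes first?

Gantt: | P0 0-5 | P1 5-20 | P3 20-26 | P2 26-31 |
Completion: P0=5  P1=20  P2=31  P3=26
Finish order: P0 → P1 → P3 → P2

P0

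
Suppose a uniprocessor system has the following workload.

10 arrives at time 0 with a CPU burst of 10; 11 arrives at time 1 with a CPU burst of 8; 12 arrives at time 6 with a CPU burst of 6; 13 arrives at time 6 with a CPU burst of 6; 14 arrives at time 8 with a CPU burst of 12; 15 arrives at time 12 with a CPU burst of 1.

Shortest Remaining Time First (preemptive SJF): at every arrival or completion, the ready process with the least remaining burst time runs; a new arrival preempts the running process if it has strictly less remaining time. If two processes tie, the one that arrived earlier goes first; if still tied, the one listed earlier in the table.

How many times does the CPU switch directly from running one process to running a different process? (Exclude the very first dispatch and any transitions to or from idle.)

7

Gantt: | 10 0-1 | 11 1-9 | 12 9-12 | 15 12-13 | 12 13-16 | 13 16-22 | 10 22-31 | 14 31-43 |
Completion: 10=31  11=9  12=16  13=22  14=43  15=13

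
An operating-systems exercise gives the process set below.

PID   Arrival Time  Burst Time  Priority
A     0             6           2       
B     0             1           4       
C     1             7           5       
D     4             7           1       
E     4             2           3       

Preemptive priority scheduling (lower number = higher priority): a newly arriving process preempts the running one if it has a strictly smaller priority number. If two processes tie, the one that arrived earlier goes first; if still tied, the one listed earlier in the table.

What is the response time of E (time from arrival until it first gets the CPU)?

Schedule: | A 0-4 | D 4-11 | A 11-13 | E 13-15 | B 15-16 | C 16-23 |
Completion: A=13  B=16  C=23  D=11  E=15
Turnaround (C−A): A=13  B=16  C=22  D=7  E=11
Response(E) = first start − arrival = 13 − 4 = 9

9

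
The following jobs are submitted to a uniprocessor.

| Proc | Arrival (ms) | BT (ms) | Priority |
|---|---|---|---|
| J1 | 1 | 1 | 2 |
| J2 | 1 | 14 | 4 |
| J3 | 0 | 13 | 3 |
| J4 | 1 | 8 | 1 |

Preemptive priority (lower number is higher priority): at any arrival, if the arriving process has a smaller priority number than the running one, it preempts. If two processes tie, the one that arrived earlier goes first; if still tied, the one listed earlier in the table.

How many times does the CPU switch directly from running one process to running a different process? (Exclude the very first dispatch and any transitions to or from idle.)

Schedule: | J3 0-1 | J4 1-9 | J1 9-10 | J3 10-22 | J2 22-36 |
Completion: J1=10  J2=36  J3=22  J4=9

4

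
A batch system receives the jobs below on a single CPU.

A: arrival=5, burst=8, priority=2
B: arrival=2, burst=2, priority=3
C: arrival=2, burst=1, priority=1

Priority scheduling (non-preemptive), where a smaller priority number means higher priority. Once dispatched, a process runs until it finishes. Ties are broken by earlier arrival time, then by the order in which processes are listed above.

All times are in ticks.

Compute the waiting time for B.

Schedule: | idle 0-2 | C 2-3 | B 3-5 | A 5-13 |
Completion: A=13  B=5  C=3
Turnaround (C−A): A=8  B=3  C=1
Waiting(B) = turnaround − burst = 3 − 2 = 1

1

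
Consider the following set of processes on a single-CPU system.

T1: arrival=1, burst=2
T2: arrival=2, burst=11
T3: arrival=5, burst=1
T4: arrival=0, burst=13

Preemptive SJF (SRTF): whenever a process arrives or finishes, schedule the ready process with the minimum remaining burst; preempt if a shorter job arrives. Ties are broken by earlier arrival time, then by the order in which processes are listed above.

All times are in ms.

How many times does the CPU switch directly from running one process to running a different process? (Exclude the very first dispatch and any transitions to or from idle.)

Timeline: | T4 0-1 | T1 1-3 | T2 3-5 | T3 5-6 | T2 6-15 | T4 15-27 |
Completion: T1=3  T2=15  T3=6  T4=27
Turnaround (C−A): T1=2  T2=13  T3=1  T4=27

5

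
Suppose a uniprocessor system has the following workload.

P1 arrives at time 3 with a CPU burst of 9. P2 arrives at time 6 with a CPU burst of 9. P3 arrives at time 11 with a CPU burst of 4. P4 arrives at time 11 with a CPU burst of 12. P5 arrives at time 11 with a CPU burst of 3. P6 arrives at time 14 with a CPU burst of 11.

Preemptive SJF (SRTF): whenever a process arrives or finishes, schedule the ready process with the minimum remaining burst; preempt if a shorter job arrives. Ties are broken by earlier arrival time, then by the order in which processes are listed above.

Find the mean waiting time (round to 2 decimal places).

Gantt: | idle 0-3 | P1 3-12 | P5 12-15 | P3 15-19 | P2 19-28 | P6 28-39 | P4 39-51 |
Completion: P1=12  P2=28  P3=19  P4=51  P5=15  P6=39
Turnaround (C−A): P1=9  P2=22  P3=8  P4=40  P5=4  P6=25
Waiting times: P1=0, P2=13, P3=4, P4=28, P5=1, P6=14
Average waiting = (0+13+4+28+1+14) / 6 = 60/6 = 10.00

10.00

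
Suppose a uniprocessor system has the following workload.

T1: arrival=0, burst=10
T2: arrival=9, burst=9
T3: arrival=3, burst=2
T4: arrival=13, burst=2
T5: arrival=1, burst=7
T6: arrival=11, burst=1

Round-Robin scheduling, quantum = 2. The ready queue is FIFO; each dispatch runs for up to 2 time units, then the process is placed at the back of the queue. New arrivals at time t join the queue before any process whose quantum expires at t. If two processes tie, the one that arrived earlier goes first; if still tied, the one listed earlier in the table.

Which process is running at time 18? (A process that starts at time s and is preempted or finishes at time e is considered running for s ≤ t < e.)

T1

Gantt: | T1 0-2 | T5 2-4 | T1 4-6 | T3 6-8 | T5 8-10 | T1 10-12 | T2 12-14 | T5 14-16 | T6 16-17 | T1 17-19 | T4 19-21 | T2 21-23 | T5 23-24 | T1 24-26 | T2 26-31 |
Completion: T1=26  T2=31  T3=8  T4=21  T5=24  T6=17
Turnaround (C−A): T1=26  T2=22  T3=5  T4=8  T5=23  T6=6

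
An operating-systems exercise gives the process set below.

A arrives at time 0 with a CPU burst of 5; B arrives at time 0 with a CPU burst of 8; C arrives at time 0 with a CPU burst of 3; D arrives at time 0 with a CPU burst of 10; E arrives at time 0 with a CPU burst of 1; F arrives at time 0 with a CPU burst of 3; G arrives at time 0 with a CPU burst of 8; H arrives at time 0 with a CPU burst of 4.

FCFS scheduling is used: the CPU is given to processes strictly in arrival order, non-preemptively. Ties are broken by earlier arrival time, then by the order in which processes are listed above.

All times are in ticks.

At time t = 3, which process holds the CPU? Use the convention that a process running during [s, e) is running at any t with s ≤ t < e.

Schedule: | A 0-5 | B 5-13 | C 13-16 | D 16-26 | E 26-27 | F 27-30 | G 30-38 | H 38-42 |
Completion: A=5  B=13  C=16  D=26  E=27  F=30  G=38  H=42

A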